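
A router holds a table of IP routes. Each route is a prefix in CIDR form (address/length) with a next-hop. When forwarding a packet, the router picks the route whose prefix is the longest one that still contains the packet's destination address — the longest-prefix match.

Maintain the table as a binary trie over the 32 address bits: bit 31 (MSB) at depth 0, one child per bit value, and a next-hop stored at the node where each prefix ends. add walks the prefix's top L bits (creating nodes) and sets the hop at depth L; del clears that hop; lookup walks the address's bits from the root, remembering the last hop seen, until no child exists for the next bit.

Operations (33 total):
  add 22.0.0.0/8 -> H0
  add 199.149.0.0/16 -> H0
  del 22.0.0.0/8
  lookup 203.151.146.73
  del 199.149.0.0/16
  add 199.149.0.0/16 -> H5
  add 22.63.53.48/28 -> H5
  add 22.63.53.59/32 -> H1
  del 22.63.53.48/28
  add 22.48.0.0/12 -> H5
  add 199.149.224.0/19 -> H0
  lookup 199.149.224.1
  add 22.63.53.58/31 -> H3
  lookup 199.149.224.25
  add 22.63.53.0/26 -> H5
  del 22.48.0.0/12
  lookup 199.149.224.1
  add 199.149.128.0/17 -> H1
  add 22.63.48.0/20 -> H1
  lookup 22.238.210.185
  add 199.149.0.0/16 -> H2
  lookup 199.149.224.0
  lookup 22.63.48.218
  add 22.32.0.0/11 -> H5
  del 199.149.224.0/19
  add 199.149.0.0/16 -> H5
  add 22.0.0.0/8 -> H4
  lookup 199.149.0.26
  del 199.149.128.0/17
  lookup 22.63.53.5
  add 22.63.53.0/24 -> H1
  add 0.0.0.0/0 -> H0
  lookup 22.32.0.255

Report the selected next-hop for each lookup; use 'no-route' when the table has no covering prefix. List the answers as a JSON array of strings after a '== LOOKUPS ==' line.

Process each operation:
  add 22.0.0.0/8 -> H0 at depth 8
  add 199.149.0.0/16 -> H0 at depth 16
  del 22.0.0.0/8 (clear depth 8)
  ? 203.151.146.73  path d0:-→d1:-→d2:-→d3:-→d4:-  best=no-route
  del 199.149.0.0/16 (clear depth 16)
  add 199.149.0.0/16 -> H5 at depth 16
  add 22.63.53.48/28 -> H5 at depth 28
  add 22.63.53.59/32 -> H1 at depth 32
  del 22.63.53.48/28 (clear depth 28)
  add 22.48.0.0/12 -> H5 at depth 12
  add 199.149.224.0/19 -> H0 at depth 19
  ? 199.149.224.1  path d0:-→d1:-→d2:-→d3:-→d4:-→d5:-→d6:-→d7:-→d8:-→d9:-→d10:-→d11:-→d12:-→d13:-→d14:-→d15:-→d16:H5→d17:-→d18:-→d19:H0  best=H0
  add 22.63.53.58/31 -> H3 at depth 31
  ? 199.149.224.25  path d0:-→d1:-→d2:-→d3:-→d4:-→d5:-→d6:-→d7:-→d8:-→d9:-→d10:-→d11:-→d12:-→d13:-→d14:-→d15:-→d16:H5→d17:-→d18:-→d19:H0  best=H0
  add 22.63.53.0/26 -> H5 at depth 26
  del 22.48.0.0/12 (clear depth 12)
  ? 199.149.224.1  path d0:-→d1:-→d2:-→d3:-→d4:-→d5:-→d6:-→d7:-→d8:-→d9:-→d10:-→d11:-→d12:-→d13:-→d14:-→d15:-→d16:H5→d17:-→d18:-→d19:H0  best=H0
  add 199.149.128.0/17 -> H1 at depth 17
  add 22.63.48.0/20 -> H1 at depth 20
  ? 22.238.210.185  path d0:-→d1:-→d2:-→d3:-→d4:-→d5:-→d6:-→d7:-→d8:-  best=no-route
  add 199.149.0.0/16 -> H2 at depth 16
  ? 199.149.224.0  path d0:-→d1:-→d2:-→d3:-→d4:-→d5:-→d6:-→d7:-→d8:-→d9:-→d10:-→d11:-→d12:-→d13:-→d14:-→d15:-→d16:H2→d17:H1→d18:-→d19:H0  best=H0
  ? 22.63.48.218  path d0:-→d1:-→d2:-→d3:-→d4:-→d5:-→d6:-→d7:-→d8:-→d9:-→d10:-→d11:-→d12:-→d13:-→d14:-→d15:-→d16:-→d17:-→d18:-→d19:-→d20:H1→d21:-  best=H1
  add 22.32.0.0/11 -> H5 at depth 11
  del 199.149.224.0/19 (clear depth 19)
  add 199.149.0.0/16 -> H5 at depth 16
  add 22.0.0.0/8 -> H4 at depth 8
  ? 199.149.0.26  path d0:-→d1:-→d2:-→d3:-→d4:-→d5:-→d6:-→d7:-→d8:-→d9:-→d10:-→d11:-→d12:-→d13:-→d14:-→d15:-→d16:H5  best=H5
  del 199.149.128.0/17 (clear depth 17)
  ? 22.63.53.5  path d0:-→d1:-→d2:-→d3:-→d4:-→d5:-→d6:-→d7:-→d8:H4→d9:-→d10:-→d11:H5→d12:-→d13:-→d14:-→d15:-→d16:-→d17:-→d18:-→d19:-→d20:H1→d21:-→d22:-→d23:-→d24:-→d25:-→d26:H5  best=H5
  add 22.63.53.0/24 -> H1 at depth 24
  add 0.0.0.0/0 -> H0 at depth 0
  ? 22.32.0.255  path d0:H0→d1:-→d2:-→d3:-→d4:-→d5:-→d6:-→d7:-→d8:H4→d9:-→d10:-→d11:H5  best=H5

== LOOKUPS ==
["no-route","H0","H0","H0","no-route","H0","H1","H5","H5","H5"]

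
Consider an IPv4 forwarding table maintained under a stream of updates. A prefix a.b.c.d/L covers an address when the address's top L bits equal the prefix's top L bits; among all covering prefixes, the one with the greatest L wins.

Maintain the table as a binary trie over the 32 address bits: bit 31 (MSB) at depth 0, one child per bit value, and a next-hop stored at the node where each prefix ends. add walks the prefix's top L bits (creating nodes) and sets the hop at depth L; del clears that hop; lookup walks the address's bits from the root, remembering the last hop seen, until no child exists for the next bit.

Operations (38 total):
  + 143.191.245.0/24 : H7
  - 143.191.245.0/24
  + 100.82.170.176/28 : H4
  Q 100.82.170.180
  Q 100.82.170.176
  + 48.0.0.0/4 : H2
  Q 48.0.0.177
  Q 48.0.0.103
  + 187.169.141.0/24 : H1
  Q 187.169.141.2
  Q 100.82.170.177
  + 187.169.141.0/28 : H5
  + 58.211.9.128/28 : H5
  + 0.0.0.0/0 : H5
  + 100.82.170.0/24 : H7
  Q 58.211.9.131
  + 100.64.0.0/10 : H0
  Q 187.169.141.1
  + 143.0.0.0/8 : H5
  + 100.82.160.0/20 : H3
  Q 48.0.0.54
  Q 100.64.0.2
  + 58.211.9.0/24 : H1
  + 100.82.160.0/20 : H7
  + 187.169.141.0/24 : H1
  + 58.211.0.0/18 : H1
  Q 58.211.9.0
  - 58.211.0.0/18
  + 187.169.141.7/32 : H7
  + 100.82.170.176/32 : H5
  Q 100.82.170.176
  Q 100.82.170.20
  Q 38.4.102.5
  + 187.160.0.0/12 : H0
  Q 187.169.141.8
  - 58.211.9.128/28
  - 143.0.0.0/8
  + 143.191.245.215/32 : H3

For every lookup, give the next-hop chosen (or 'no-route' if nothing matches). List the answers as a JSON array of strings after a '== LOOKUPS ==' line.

Trace:
  add 143.191.245.0/24 -> H7 at depth 24
  - 143.191.245.0/24 clear@24
  add 100.82.170.176/28 -> H4 at depth 28
  Q 100.82.170.180: descend 0110010001010010101010101011 ; hops seen [H4] ; pick H4
  Q 100.82.170.176: descend 0110010001010010101010101011 ; hops seen [H4] ; pick H4
  add 48.0.0.0/4 -> H2 at depth 4
  Q 48.0.0.177: descend 0011 ; hops seen [H2] ; pick H2
  Q 48.0.0.103: descend 0011 ; hops seen [H2] ; pick H2
  add 187.169.141.0/24 -> H1 at depth 24
  Q 187.169.141.2: descend 101110111010100110001101 ; hops seen [H1] ; pick H1
  Q 100.82.170.177: descend 0110010001010010101010101011 ; hops seen [H4] ; pick H4
  add 187.169.141.0/28 -> H5 at depth 28
  add 58.211.9.128/28 -> H5 at depth 28
  add 0.0.0.0/0 -> H5 at depth 0
  add 100.82.170.0/24 -> H7 at depth 24
  Q 58.211.9.131: descend 0011101011010011000010011000 ; hops seen [H5,H2,H5] ; pick H5
  add 100.64.0.0/10 -> H0 at depth 10
  Q 187.169.141.1: descend 1011101110101001100011010000 ; hops seen [H5,H1,H5] ; pick H5
  add 143.0.0.0/8 -> H5 at depth 8
  add 100.82.160.0/20 -> H3 at depth 20
  Q 48.0.0.54: descend 0011 ; hops seen [H5,H2] ; pick H2
  Q 100.64.0.2: descend 01100100010 ; hops seen [H5,H0] ; pick H0
  add 58.211.9.0/24 -> H1 at depth 24
  add 100.82.160.0/20 -> H7 at depth 20
  add 187.169.141.0/24 -> H1 at depth 24
  add 58.211.0.0/18 -> H1 at depth 18
  Q 58.211.9.0: descend 001110101101001100001001 ; hops seen [H5,H2,H1,H1] ; pick H1
  - 58.211.0.0/18 clear@18
  add 187.169.141.7/32 -> H7 at depth 32
  add 100.82.170.176/32 -> H5 at depth 32
  Q 100.82.170.176: descend 01100100010100101010101010110000 ; hops seen [H5,H0,H7,H7,H4,H5] ; pick H5
  Q 100.82.170.20: descend 011001000101001010101010 ; hops seen [H5,H0,H7,H7] ; pick H7
  Q 38.4.102.5: descend 001 ; hops seen [H5] ; pick H5
  add 187.160.0.0/12 -> H0 at depth 12
  Q 187.169.141.8: descend 1011101110101001100011010000 ; hops seen [H5,H0,H1,H5] ; pick H5
  - 58.211.9.128/28 clear@28
  - 143.0.0.0/8 clear@8
  add 143.191.245.215/32 -> H3 at depth 32

== LOOKUPS ==
["H4","H4","H2","H2","H1","H4","H5","H5","H2","H0","H1","H5","H7","H5","H5"]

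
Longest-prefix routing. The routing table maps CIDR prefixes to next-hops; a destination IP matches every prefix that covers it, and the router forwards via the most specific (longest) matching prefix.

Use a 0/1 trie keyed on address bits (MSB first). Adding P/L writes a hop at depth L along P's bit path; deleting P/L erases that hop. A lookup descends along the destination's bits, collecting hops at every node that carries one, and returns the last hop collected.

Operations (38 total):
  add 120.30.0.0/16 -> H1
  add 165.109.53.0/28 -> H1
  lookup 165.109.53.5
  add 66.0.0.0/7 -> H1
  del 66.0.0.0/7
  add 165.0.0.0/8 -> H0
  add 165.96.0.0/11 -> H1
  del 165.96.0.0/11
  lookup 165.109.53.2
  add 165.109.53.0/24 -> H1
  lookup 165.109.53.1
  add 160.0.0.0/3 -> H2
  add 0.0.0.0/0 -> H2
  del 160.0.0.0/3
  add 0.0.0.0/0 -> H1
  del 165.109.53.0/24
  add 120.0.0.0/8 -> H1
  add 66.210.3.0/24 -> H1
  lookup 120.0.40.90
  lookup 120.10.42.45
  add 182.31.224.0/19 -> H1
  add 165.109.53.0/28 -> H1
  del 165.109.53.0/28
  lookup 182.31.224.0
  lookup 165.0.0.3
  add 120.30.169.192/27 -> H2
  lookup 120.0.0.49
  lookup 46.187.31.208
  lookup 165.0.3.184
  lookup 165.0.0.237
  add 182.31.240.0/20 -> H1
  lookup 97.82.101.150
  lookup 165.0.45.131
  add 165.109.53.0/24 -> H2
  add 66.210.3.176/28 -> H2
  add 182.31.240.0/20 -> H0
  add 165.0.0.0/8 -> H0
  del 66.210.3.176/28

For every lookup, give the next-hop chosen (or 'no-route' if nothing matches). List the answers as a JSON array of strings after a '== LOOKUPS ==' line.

Apply in order:
  + 120.30.0.0/16 (H1) depth=16
  + 165.109.53.0/28 (H1) depth=28
  ? 165.109.53.5  path d0:-→d1:-→d2:-→d3:-→d4:-→d5:-→d6:-→d7:-→d8:-→d9:-→d10:-→d11:-→d12:-→d13:-→d14:-→d15:-→d16:-→d17:-→d18:-→d19:-→d20:-→d21:-→d22:-→d23:-→d24:-→d25:-→d26:-→d27:-→d28:H1  best=H1
  + 66.0.0.0/7 (H1) depth=7
  del 66.0.0.0/7 (clear depth 7)
  + 165.0.0.0/8 (H0) depth=8
  + 165.96.0.0/11 (H1) depth=11
  del 165.96.0.0/11 (clear depth 11)
  ? 165.109.53.2  path d0:-→d1:-→d2:-→d3:-→d4:-→d5:-→d6:-→d7:-→d8:H0→d9:-→d10:-→d11:-→d12:-→d13:-→d14:-→d15:-→d16:-→d17:-→d18:-→d19:-→d20:-→d21:-→d22:-→d23:-→d24:-→d25:-→d26:-→d27:-→d28:H1  best=H1
  + 165.109.53.0/24 (H1) depth=24
  ? 165.109.53.1  path d0:-→d1:-→d2:-→d3:-→d4:-→d5:-→d6:-→d7:-→d8:H0→d9:-→d10:-→d11:-→d12:-→d13:-→d14:-→d15:-→d16:-→d17:-→d18:-→d19:-→d20:-→d21:-→d22:-→d23:-→d24:H1→d25:-→d26:-→d27:-→d28:H1  best=H1
  + 160.0.0.0/3 (H2) depth=3
  + 0.0.0.0/0 (H2) depth=0
  del 160.0.0.0/3 (clear depth 3)
  + 0.0.0.0/0 (H1) depth=0
  del 165.109.53.0/24 (clear depth 24)
  + 120.0.0.0/8 (H1) depth=8
  + 66.210.3.0/24 (H1) depth=24
  ? 120.0.40.90  path d0:H1→d1:-→d2:-→d3:-→d4:-→d5:-→d6:-→d7:-→d8:H1→d9:-→d10:-→d11:-  best=H1
  ? 120.10.42.45  path d0:H1→d1:-→d2:-→d3:-→d4:-→d5:-→d6:-→d7:-→d8:H1→d9:-→d10:-→d11:-  best=H1
  + 182.31.224.0/19 (H1) depth=19
  + 165.109.53.0/28 (H1) depth=28
  del 165.109.53.0/28 (clear depth 28)
  ? 182.31.224.0  path d0:H1→d1:-→d2:-→d3:-→d4:-→d5:-→d6:-→d7:-→d8:-→d9:-→d10:-→d11:-→d12:-→d13:-→d14:-→d15:-→d16:-→d17:-→d18:-→d19:H1  best=H1
  ? 165.0.0.3  path d0:H1→d1:-→d2:-→d3:-→d4:-→d5:-→d6:-→d7:-→d8:H0→d9:-  best=H0
  + 120.30.169.192/27 (H2) depth=27
  ? 120.0.0.49  path d0:H1→d1:-→d2:-→d3:-→d4:-→d5:-→d6:-→d7:-→d8:H1→d9:-→d10:-→d11:-  best=H1
  ? 46.187.31.208  path d0:H1→d1:-  best=H1
  ? 165.0.3.184  path d0:H1→d1:-→d2:-→d3:-→d4:-→d5:-→d6:-→d7:-→d8:H0→d9:-  best=H0
  ? 165.0.0.237  path d0:H1→d1:-→d2:-→d3:-→d4:-→d5:-→d6:-→d7:-→d8:H0→d9:-  best=H0
  + 182.31.240.0/20 (H1) depth=20
  ? 97.82.101.150  path d0:H1→d1:-→d2:-→d3:-  best=H1
  ? 165.0.45.131  path d0:H1→d1:-→d2:-→d3:-→d4:-→d5:-→d6:-→d7:-→d8:H0→d9:-  best=H0
  + 165.109.53.0/24 (H2) depth=24
  + 66.210.3.176/28 (H2) depth=28
  + 182.31.240.0/20 (H0) depth=20
  + 165.0.0.0/8 (H0) depth=8
  del 66.210.3.176/28 (clear depth 28)

== LOOKUPS ==
["H1","H1","H1","H1","H1","H1","H0","H1","H1","H0","H0","H1","H0"]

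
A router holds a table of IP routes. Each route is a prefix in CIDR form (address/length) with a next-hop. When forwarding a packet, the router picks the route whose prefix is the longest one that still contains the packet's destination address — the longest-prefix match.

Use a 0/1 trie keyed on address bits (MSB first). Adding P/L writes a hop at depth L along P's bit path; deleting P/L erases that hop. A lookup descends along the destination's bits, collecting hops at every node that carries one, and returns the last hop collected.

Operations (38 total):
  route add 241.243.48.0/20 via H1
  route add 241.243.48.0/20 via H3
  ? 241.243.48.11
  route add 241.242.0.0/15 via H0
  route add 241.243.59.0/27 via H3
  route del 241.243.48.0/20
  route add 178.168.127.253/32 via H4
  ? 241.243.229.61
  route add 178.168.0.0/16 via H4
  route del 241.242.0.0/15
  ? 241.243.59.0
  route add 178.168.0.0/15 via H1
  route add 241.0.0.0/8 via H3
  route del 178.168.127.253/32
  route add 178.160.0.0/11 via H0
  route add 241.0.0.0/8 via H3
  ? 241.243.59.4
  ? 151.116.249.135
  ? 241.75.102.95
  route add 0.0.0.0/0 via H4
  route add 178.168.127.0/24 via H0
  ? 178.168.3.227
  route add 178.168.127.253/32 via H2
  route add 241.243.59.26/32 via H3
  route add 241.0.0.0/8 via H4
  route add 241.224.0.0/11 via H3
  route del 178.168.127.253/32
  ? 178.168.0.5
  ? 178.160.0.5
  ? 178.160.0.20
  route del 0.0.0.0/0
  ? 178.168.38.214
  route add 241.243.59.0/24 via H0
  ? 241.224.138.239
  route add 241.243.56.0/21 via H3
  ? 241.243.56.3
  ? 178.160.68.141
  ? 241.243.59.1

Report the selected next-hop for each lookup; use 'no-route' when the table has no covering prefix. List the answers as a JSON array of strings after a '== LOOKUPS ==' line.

Trace:
  add 241.243.48.0/20 -> H1 at depth 20
  add 241.243.48.0/20 -> H3 at depth 20
  lookup 241.243.48.11: bits 11110001111100110011 walk d0:-→d1:-→d2:-→d3:-→d4:-→d5:-→d6:-→d7:-→d8:-→d9:-→d10:-→d11:-→d12:-→d13:-→d14:-→d15:-→d16:-→d17:-→d18:-→d19:-→d20:H3 -> H3
  add 241.242.0.0/15 -> H0 at depth 15
  add 241.243.59.0/27 -> H3 at depth 27
  - 241.243.48.0/20 clear@20
  add 178.168.127.253/32 -> H4 at depth 32
  lookup 241.243.229.61: bits 1111000111110011 walk d0:-→d1:-→d2:-→d3:-→d4:-→d5:-→d6:-→d7:-→d8:-→d9:-→d10:-→d11:-→d12:-→d13:-→d14:-→d15:H0→d16:- -> H0
  add 178.168.0.0/16 -> H4 at depth 16
  - 241.242.0.0/15 clear@15
  lookup 241.243.59.0: bits 111100011111001100111011000 walk d0:-→d1:-→d2:-→d3:-→d4:-→d5:-→d6:-→d7:-→d8:-→d9:-→d10:-→d11:-→d12:-→d13:-→d14:-→d15:-→d16:-→d17:-→d18:-→d19:-→d20:-→d21:-→d22:-→d23:-→d24:-→d25:-→d26:-→d27:H3 -> H3
  add 178.168.0.0/15 -> H1 at depth 15
  add 241.0.0.0/8 -> H3 at depth 8
  - 178.168.127.253/32 clear@32
  add 178.160.0.0/11 -> H0 at depth 11
  add 241.0.0.0/8 -> H3 at depth 8
  lookup 241.243.59.4: bits 111100011111001100111011000 walk d0:-→d1:-→d2:-→d3:-→d4:-→d5:-→d6:-→d7:-→d8:H3→d9:-→d10:-→d11:-→d12:-→d13:-→d14:-→d15:-→d16:-→d17:-→d18:-→d19:-→d20:-→d21:-→d22:-→d23:-→d24:-→d25:-→d26:-→d27:H3 -> H3
  lookup 151.116.249.135: bits 10 walk d0:-→d1:-→d2:- -> no-route
  lookup 241.75.102.95: bits 11110001 walk d0:-→d1:-→d2:-→d3:-→d4:-→d5:-→d6:-→d7:-→d8:H3 -> H3
  add 0.0.0.0/0 -> H4 at depth 0
  add 178.168.127.0/24 -> H0 at depth 24
  lookup 178.168.3.227: bits 10110010101010000 walk d0:H4→d1:-→d2:-→d3:-→d4:-→d5:-→d6:-→d7:-→d8:-→d9:-→d10:-→d11:H0→d12:-→d13:-→d14:-→d15:H1→d16:H4→d17:- -> H4
  add 178.168.127.253/32 -> H2 at depth 32
  add 241.243.59.26/32 -> H3 at depth 32
  add 241.0.0.0/8 -> H4 at depth 8
  add 241.224.0.0/11 -> H3 at depth 11
  - 178.168.127.253/32 clear@32
  lookup 178.168.0.5: bits 10110010101010000 walk d0:H4→d1:-→d2:-→d3:-→d4:-→d5:-→d6:-→d7:-→d8:-→d9:-→d10:-→d11:H0→d12:-→d13:-→d14:-→d15:H1→d16:H4→d17:- -> H4
  lookup 178.160.0.5: bits 101100101010 walk d0:H4→d1:-→d2:-→d3:-→d4:-→d5:-→d6:-→d7:-→d8:-→d9:-→d10:-→d11:H0→d12:- -> H0
  lookup 178.160.0.20: bits 101100101010 walk d0:H4→d1:-→d2:-→d3:-→d4:-→d5:-→d6:-→d7:-→d8:-→d9:-→d10:-→d11:H0→d12:- -> H0
  - 0.0.0.0/0 clear@0
  lookup 178.168.38.214: bits 10110010101010000 walk d0:-→d1:-→d2:-→d3:-→d4:-→d5:-→d6:-→d7:-→d8:-→d9:-→d10:-→d11:H0→d12:-→d13:-→d14:-→d15:H1→d16:H4→d17:- -> H4
  add 241.243.59.0/24 -> H0 at depth 24
  lookup 241.224.138.239: bits 11110001111 walk d0:-→d1:-→d2:-→d3:-→d4:-→d5:-→d6:-→d7:-→d8:H4→d9:-→d10:-→d11:H3 -> H3
  add 241.243.56.0/21 -> H3 at depth 21
  lookup 241.243.56.3: bits 1111000111110011001110 walk d0:-→d1:-→d2:-→d3:-→d4:-→d5:-→d6:-→d7:-→d8:H4→d9:-→d10:-→d11:H3→d12:-→d13:-→d14:-→d15:-→d16:-→d17:-→d18:-→d19:-→d20:-→d21:H3→d22:- -> H3
  lookup 178.160.68.141: bits 101100101010 walk d0:-→d1:-→d2:-→d3:-→d4:-→d5:-→d6:-→d7:-→d8:-→d9:-→d10:-→d11:H0→d12:- -> H0
  lookup 241.243.59.1: bits 111100011111001100111011000 walk d0:-→d1:-→d2:-→d3:-→d4:-→d5:-→d6:-→d7:-→d8:H4→d9:-→d10:-→d11:H3→d12:-→d13:-→d14:-→d15:-→d16:-→d17:-→d18:-→d19:-→d20:-→d21:H3→d22:-→d23:-→d24:H0→d25:-→d26:-→d27:H3 -> H3

== LOOKUPS ==
["H3","H0","H3","H3","no-route","H3","H4","H4","H0","H0","H4","H3","H3","H0","H3"]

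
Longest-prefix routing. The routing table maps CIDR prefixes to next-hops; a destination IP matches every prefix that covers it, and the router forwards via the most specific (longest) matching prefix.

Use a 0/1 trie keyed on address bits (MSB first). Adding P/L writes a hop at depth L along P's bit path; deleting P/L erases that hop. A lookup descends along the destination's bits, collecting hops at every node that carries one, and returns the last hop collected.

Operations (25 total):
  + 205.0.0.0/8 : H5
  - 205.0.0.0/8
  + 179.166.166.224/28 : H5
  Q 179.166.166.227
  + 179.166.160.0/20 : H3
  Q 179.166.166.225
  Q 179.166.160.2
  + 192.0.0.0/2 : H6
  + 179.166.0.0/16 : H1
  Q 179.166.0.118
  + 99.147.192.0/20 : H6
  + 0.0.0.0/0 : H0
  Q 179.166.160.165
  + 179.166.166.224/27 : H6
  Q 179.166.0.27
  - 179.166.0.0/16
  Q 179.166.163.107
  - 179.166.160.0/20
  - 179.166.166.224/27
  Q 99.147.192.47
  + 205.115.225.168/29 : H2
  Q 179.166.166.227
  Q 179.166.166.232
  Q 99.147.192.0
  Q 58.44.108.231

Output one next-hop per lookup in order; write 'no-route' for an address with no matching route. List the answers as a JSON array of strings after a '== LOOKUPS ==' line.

Trace:
  add 205.0.0.0/8 -> H5 at depth 8
  del 205.0.0.0/8 (clear depth 8)
  add 179.166.166.224/28 -> H5 at depth 28
  lookup 179.166.166.227: bits 1011001110100110101001101110 walk d0:-→d1:-→d2:-→d3:-→d4:-→d5:-→d6:-→d7:-→d8:-→d9:-→d10:-→d11:-→d12:-→d13:-→d14:-→d15:-→d16:-→d17:-→d18:-→d19:-→d20:-→d21:-→d22:-→d23:-→d24:-→d25:-→d26:-→d27:-→d28:H5 -> H5
  add 179.166.160.0/20 -> H3 at depth 20
  lookup 179.166.166.225: bits 1011001110100110101001101110 walk d0:-→d1:-→d2:-→d3:-→d4:-→d5:-→d6:-→d7:-→d8:-→d9:-→d10:-→d11:-→d12:-→d13:-→d14:-→d15:-→d16:-→d17:-→d18:-→d19:-→d20:H3→d21:-→d22:-→d23:-→d24:-→d25:-→d26:-→d27:-→d28:H5 -> H5
  lookup 179.166.160.2: bits 101100111010011010100 walk d0:-→d1:-→d2:-→d3:-→d4:-→d5:-→d6:-→d7:-→d8:-→d9:-→d10:-→d11:-→d12:-→d13:-→d14:-→d15:-→d16:-→d17:-→d18:-→d19:-→d20:H3→d21:- -> H3
  add 192.0.0.0/2 -> H6 at depth 2
  add 179.166.0.0/16 -> H1 at depth 16
  lookup 179.166.0.118: bits 1011001110100110 walk d0:-→d1:-→d2:-→d3:-→d4:-→d5:-→d6:-→d7:-→d8:-→d9:-→d10:-→d11:-→d12:-→d13:-→d14:-→d15:-→d16:H1 -> H1
  add 99.147.192.0/20 -> H6 at depth 20
  add 0.0.0.0/0 -> H0 at depth 0
  lookup 179.166.160.165: bits 101100111010011010100 walk d0:H0→d1:-→d2:-→d3:-→d4:-→d5:-→d6:-→d7:-→d8:-→d9:-→d10:-→d11:-→d12:-→d13:-→d14:-→d15:-→d16:H1→d17:-→d18:-→d19:-→d20:H3→d21:- -> H3
  add 179.166.166.224/27 -> H6 at depth 27
  lookup 179.166.0.27: bits 1011001110100110 walk d0:H0→d1:-→d2:-→d3:-→d4:-→d5:-→d6:-→d7:-→d8:-→d9:-→d10:-→d11:-→d12:-→d13:-→d14:-→d15:-→d16:H1 -> H1
  del 179.166.0.0/16 (clear depth 16)
  lookup 179.166.163.107: bits 101100111010011010100 walk d0:H0→d1:-→d2:-→d3:-→d4:-→d5:-→d6:-→d7:-→d8:-→d9:-→d10:-→d11:-→d12:-→d13:-→d14:-→d15:-→d16:-→d17:-→d18:-→d19:-→d20:H3→d21:- -> H3
  del 179.166.160.0/20 (clear depth 20)
  del 179.166.166.224/27 (clear depth 27)
  lookup 99.147.192.47: bits 01100011100100111100 walk d0:H0→d1:-→d2:-→d3:-→d4:-→d5:-→d6:-→d7:-→d8:-→d9:-→d10:-→d11:-→d12:-→d13:-→d14:-→d15:-→d16:-→d17:-→d18:-→d19:-→d20:H6 -> H6
  add 205.115.225.168/29 -> H2 at depth 29
  lookup 179.166.166.227: bits 1011001110100110101001101110 walk d0:H0→d1:-→d2:-→d3:-→d4:-→d5:-→d6:-→d7:-→d8:-→d9:-→d10:-→d11:-→d12:-→d13:-→d14:-→d15:-→d16:-→d17:-→d18:-→d19:-→d20:-→d21:-→d22:-→d23:-→d24:-→d25:-→d26:-→d27:-→d28:H5 -> H5
  lookup 179.166.166.232: bits 1011001110100110101001101110 walk d0:H0→d1:-→d2:-→d3:-→d4:-→d5:-→d6:-→d7:-→d8:-→d9:-→d10:-→d11:-→d12:-→d13:-→d14:-→d15:-→d16:-→d17:-→d18:-→d19:-→d20:-→d21:-→d22:-→d23:-→d24:-→d25:-→d26:-→d27:-→d28:H5 -> H5
  lookup 99.147.192.0: bits 01100011100100111100 walk d0:H0→d1:-→d2:-→d3:-→d4:-→d5:-→d6:-→d7:-→d8:-→d9:-→d10:-→d11:-→d12:-→d13:-→d14:-→d15:-→d16:-→d17:-→d18:-→d19:-→d20:H6 -> H6
  lookup 58.44.108.231: bits 0 walk d0:H0→d1:- -> H0

== LOOKUPS ==
["H5","H5","H3","H1","H3","H1","H3","H6","H5","H5","H6","H0"]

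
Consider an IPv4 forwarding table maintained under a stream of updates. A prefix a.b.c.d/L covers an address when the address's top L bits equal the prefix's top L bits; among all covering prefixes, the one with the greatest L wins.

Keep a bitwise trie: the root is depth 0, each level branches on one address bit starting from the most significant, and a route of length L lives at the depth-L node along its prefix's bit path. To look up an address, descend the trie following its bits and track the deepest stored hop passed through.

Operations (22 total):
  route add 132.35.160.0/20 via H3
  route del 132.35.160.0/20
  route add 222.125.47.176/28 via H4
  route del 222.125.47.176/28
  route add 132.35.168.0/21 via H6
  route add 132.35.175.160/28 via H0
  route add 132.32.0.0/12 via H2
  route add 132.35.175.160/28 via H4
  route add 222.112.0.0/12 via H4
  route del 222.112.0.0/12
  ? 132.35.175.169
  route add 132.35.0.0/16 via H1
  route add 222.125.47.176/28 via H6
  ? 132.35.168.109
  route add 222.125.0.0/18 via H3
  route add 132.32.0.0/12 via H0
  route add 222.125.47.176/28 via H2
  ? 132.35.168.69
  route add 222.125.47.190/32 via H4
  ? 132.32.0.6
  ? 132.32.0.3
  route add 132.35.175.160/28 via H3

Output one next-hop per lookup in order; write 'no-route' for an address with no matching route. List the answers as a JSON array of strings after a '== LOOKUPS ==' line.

Apply in order:
  + 132.35.160.0/20 (H3) depth=20
  del 132.35.160.0/20 (clear depth 20)
  + 222.125.47.176/28 (H4) depth=28
  del 222.125.47.176/28 (clear depth 28)
  + 132.35.168.0/21 (H6) depth=21
  + 132.35.175.160/28 (H0) depth=28
  + 132.32.0.0/12 (H2) depth=12
  + 132.35.175.160/28 (H4) depth=28
  + 222.112.0.0/12 (H4) depth=12
  del 222.112.0.0/12 (clear depth 12)
  ? 132.35.175.169  path d0:-→d1:-→d2:-→d3:-→d4:-→d5:-→d6:-→d7:-→d8:-→d9:-→d10:-→d11:-→d12:H2→d13:-→d14:-→d15:-→d16:-→d17:-→d18:-→d19:-→d20:-→d21:H6→d22:-→d23:-→d24:-→d25:-→d26:-→d27:-→d28:H4  best=H4
  + 132.35.0.0/16 (H1) depth=16
  + 222.125.47.176/28 (H6) depth=28
  ? 132.35.168.109  path d0:-→d1:-→d2:-→d3:-→d4:-→d5:-→d6:-→d7:-→d8:-→d9:-→d10:-→d11:-→d12:H2→d13:-→d14:-→d15:-→d16:H1→d17:-→d18:-→d19:-→d20:-→d21:H6  best=H6
  + 222.125.0.0/18 (H3) depth=18
  + 132.32.0.0/12 (H0) depth=12
  + 222.125.47.176/28 (H2) depth=28
  ? 132.35.168.69  path d0:-→d1:-→d2:-→d3:-→d4:-→d5:-→d6:-→d7:-→d8:-→d9:-→d10:-→d11:-→d12:H0→d13:-→d14:-→d15:-→d16:H1→d17:-→d18:-→d19:-→d20:-→d21:H6  best=H6
  + 222.125.47.190/32 (H4) depth=32
  ? 132.32.0.6  path d0:-→d1:-→d2:-→d3:-→d4:-→d5:-→d6:-→d7:-→d8:-→d9:-→d10:-→d11:-→d12:H0→d13:-→d14:-  best=H0
  ? 132.32.0.3  path d0:-→d1:-→d2:-→d3:-→d4:-→d5:-→d6:-→d7:-→d8:-→d9:-→d10:-→d11:-→d12:H0→d13:-→d14:-  best=H0
  + 132.35.175.160/28 (H3) depth=28

== LOOKUPS ==
["H4","H6","H6","H0","H0"]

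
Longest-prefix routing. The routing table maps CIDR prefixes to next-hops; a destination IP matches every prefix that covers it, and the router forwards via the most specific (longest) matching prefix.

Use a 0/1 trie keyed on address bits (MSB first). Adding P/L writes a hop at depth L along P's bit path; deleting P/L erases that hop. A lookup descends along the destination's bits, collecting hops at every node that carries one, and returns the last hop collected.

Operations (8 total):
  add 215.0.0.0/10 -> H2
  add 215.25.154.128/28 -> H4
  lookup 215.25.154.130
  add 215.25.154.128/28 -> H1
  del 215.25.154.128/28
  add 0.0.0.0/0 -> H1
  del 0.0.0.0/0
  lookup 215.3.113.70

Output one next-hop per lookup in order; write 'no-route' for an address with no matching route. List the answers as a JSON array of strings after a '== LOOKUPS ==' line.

Apply in order:
  add 215.0.0.0/10 -> H2 at depth 10
  add 215.25.154.128/28 -> H4 at depth 28
  lookup 215.25.154.130: bits 1101011100011001100110101000 walk d0:-→d1:-→d2:-→d3:-→d4:-→d5:-→d6:-→d7:-→d8:-→d9:-→d10:H2→d11:-→d12:-→d13:-→d14:-→d15:-→d16:-→d17:-→d18:-→d19:-→d20:-→d21:-→d22:-→d23:-→d24:-→d25:-→d26:-→d27:-→d28:H4 -> H4
  add 215.25.154.128/28 -> H1 at depth 28
  - 215.25.154.128/28 clear@28
  add 0.0.0.0/0 -> H1 at depth 0
  - 0.0.0.0/0 clear@0
  lookup 215.3.113.70: bits 11010111000 walk d0:-→d1:-→d2:-→d3:-→d4:-→d5:-→d6:-→d7:-→d8:-→d9:-→d10:H2→d11:- -> H2

== LOOKUPS ==
["H4","H2"]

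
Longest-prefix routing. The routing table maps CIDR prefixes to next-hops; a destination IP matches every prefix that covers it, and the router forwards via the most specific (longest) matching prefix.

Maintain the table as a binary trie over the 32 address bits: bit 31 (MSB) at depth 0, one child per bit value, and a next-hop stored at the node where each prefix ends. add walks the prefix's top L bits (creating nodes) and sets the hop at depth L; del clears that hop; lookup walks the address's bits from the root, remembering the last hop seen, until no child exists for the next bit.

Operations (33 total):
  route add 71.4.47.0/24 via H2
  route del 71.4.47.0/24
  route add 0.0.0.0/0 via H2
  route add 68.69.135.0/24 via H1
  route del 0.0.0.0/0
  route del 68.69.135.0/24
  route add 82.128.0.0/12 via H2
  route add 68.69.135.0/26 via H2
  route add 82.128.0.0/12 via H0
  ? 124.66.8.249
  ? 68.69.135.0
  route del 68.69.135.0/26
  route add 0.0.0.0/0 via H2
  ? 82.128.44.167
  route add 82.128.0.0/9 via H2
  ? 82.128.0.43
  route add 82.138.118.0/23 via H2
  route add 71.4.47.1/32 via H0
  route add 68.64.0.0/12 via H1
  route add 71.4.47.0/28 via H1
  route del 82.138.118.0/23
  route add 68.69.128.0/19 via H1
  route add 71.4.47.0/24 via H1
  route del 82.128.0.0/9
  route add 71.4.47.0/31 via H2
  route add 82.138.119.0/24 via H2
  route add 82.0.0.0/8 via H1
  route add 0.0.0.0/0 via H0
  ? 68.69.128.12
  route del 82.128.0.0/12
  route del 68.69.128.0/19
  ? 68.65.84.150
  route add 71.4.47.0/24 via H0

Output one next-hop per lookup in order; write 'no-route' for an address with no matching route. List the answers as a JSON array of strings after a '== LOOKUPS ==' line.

Process each operation:
  add 71.4.47.0/24 -> H2 at depth 24
  - 71.4.47.0/24 clear@24
  add 0.0.0.0/0 -> H2 at depth 0
  add 68.69.135.0/24 -> H1 at depth 24
  - 0.0.0.0/0 clear@0
  - 68.69.135.0/24 clear@24
  add 82.128.0.0/12 -> H2 at depth 12
  add 68.69.135.0/26 -> H2 at depth 26
  add 82.128.0.0/12 -> H0 at depth 12
  Q 124.66.8.249: descend 01 ; hops seen [∅] ; pick no-route
  Q 68.69.135.0: descend 01000100010001011000011100 ; hops seen [H2] ; pick H2
  - 68.69.135.0/26 clear@26
  add 0.0.0.0/0 -> H2 at depth 0
  Q 82.128.44.167: descend 010100101000 ; hops seen [H2,H0] ; pick H0
  add 82.128.0.0/9 -> H2 at depth 9
  Q 82.128.0.43: descend 010100101000 ; hops seen [H2,H2,H0] ; pick H0
  add 82.138.118.0/23 -> H2 at depth 23
  add 71.4.47.1/32 -> H0 at depth 32
  add 68.64.0.0/12 -> H1 at depth 12
  add 71.4.47.0/28 -> H1 at depth 28
  - 82.138.118.0/23 clear@23
  add 68.69.128.0/19 -> H1 at depth 19
  add 71.4.47.0/24 -> H1 at depth 24
  - 82.128.0.0/9 clear@9
  add 71.4.47.0/31 -> H2 at depth 31
  add 82.138.119.0/24 -> H2 at depth 24
  add 82.0.0.0/8 -> H1 at depth 8
  add 0.0.0.0/0 -> H0 at depth 0
  Q 68.69.128.12: descend 010001000100010110000 ; hops seen [H0,H1,H1] ; pick H1
  - 82.128.0.0/12 clear@12
  - 68.69.128.0/19 clear@19
  Q 68.65.84.150: descend 0100010001000 ; hops seen [H0,H1] ; pick H1
  add 71.4.47.0/24 -> H0 at depth 24

== LOOKUPS ==
["no-route","H2","H0","H0","H1","H1"]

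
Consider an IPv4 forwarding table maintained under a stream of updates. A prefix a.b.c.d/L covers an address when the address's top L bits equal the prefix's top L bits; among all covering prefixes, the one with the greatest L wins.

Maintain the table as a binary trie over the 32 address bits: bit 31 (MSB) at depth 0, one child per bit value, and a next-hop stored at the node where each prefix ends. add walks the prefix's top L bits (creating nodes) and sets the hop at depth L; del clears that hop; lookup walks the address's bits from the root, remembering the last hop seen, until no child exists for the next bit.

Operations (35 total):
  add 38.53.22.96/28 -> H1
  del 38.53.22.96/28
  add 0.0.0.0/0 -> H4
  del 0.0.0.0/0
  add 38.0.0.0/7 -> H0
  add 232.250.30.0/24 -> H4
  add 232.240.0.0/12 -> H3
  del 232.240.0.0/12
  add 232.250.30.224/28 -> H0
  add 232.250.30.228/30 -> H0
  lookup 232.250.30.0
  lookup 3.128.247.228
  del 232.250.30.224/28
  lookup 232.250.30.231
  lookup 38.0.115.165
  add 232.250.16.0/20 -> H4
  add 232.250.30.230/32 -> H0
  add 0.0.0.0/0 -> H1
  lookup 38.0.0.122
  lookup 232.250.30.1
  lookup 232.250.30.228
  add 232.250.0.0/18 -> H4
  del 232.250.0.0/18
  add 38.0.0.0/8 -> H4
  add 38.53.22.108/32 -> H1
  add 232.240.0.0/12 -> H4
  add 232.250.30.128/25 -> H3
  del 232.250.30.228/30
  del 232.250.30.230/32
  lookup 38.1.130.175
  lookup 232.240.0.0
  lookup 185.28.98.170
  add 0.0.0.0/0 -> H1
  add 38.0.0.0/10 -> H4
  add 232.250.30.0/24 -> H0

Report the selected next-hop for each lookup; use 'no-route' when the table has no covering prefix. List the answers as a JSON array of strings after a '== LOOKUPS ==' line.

Trace:
  + 38.53.22.96/28 (H1) depth=28
  - 38.53.22.96/28 clear@28
  + 0.0.0.0/0 (H4) depth=0
  - 0.0.0.0/0 clear@0
  + 38.0.0.0/7 (H0) depth=7
  + 232.250.30.0/24 (H4) depth=24
  + 232.240.0.0/12 (H3) depth=12
  - 232.240.0.0/12 clear@12
  + 232.250.30.224/28 (H0) depth=28
  + 232.250.30.228/30 (H0) depth=30
  ? 232.250.30.0  path d0:-→d1:-→d2:-→d3:-→d4:-→d5:-→d6:-→d7:-→d8:-→d9:-→d10:-→d11:-→d12:-→d13:-→d14:-→d15:-→d16:-→d17:-→d18:-→d19:-→d20:-→d21:-→d22:-→d23:-→d24:H4  best=H4
  ? 3.128.247.228  path d0:-→d1:-→d2:-  best=no-route
  - 232.250.30.224/28 clear@28
  ? 232.250.30.231  path d0:-→d1:-→d2:-→d3:-→d4:-→d5:-→d6:-→d7:-→d8:-→d9:-→d10:-→d11:-→d12:-→d13:-→d14:-→d15:-→d16:-→d17:-→d18:-→d19:-→d20:-→d21:-→d22:-→d23:-→d24:H4→d25:-→d26:-→d27:-→d28:-→d29:-→d30:H0  best=H0
  ? 38.0.115.165  path d0:-→d1:-→d2:-→d3:-→d4:-→d5:-→d6:-→d7:H0→d8:-→d9:-→d10:-  best=H0
  + 232.250.16.0/20 (H4) depth=20
  + 232.250.30.230/32 (H0) depth=32
  + 0.0.0.0/0 (H1) depth=0
  ? 38.0.0.122  path d0:H1→d1:-→d2:-→d3:-→d4:-→d5:-→d6:-→d7:H0→d8:-→d9:-→d10:-  best=H0
  ? 232.250.30.1  path d0:H1→d1:-→d2:-→d3:-→d4:-→d5:-→d6:-→d7:-→d8:-→d9:-→d10:-→d11:-→d12:-→d13:-→d14:-→d15:-→d16:-→d17:-→d18:-→d19:-→d20:H4→d21:-→d22:-→d23:-→d24:H4  best=H4
  ? 232.250.30.228  path d0:H1→d1:-→d2:-→d3:-→d4:-→d5:-→d6:-→d7:-→d8:-→d9:-→d10:-→d11:-→d12:-→d13:-→d14:-→d15:-→d16:-→d17:-→d18:-→d19:-→d20:H4→d21:-→d22:-→d23:-→d24:H4→d25:-→d26:-→d27:-→d28:-→d29:-→d30:H0  best=H0
  + 232.250.0.0/18 (H4) depth=18
  - 232.250.0.0/18 clear@18
  + 38.0.0.0/8 (H4) depth=8
  + 38.53.22.108/32 (H1) depth=32
  + 232.240.0.0/12 (H4) depth=12
  + 232.250.30.128/25 (H3) depth=25
  - 232.250.30.228/30 clear@30
  - 232.250.30.230/32 clear@32
  ? 38.1.130.175  path d0:H1→d1:-→d2:-→d3:-→d4:-→d5:-→d6:-→d7:H0→d8:H4→d9:-→d10:-  best=H4
  ? 232.240.0.0  path d0:H1→d1:-→d2:-→d3:-→d4:-→d5:-→d6:-→d7:-→d8:-→d9:-→d10:-→d11:-→d12:H4  best=H4
  ? 185.28.98.170  path d0:H1→d1:-  best=H1
  + 0.0.0.0/0 (H1) depth=0
  + 38.0.0.0/10 (H4) depth=10
  + 232.250.30.0/24 (H0) depth=24

== LOOKUPS ==
["H4","no-route","H0","H0","H0","H4","H0","H4","H4","H1"]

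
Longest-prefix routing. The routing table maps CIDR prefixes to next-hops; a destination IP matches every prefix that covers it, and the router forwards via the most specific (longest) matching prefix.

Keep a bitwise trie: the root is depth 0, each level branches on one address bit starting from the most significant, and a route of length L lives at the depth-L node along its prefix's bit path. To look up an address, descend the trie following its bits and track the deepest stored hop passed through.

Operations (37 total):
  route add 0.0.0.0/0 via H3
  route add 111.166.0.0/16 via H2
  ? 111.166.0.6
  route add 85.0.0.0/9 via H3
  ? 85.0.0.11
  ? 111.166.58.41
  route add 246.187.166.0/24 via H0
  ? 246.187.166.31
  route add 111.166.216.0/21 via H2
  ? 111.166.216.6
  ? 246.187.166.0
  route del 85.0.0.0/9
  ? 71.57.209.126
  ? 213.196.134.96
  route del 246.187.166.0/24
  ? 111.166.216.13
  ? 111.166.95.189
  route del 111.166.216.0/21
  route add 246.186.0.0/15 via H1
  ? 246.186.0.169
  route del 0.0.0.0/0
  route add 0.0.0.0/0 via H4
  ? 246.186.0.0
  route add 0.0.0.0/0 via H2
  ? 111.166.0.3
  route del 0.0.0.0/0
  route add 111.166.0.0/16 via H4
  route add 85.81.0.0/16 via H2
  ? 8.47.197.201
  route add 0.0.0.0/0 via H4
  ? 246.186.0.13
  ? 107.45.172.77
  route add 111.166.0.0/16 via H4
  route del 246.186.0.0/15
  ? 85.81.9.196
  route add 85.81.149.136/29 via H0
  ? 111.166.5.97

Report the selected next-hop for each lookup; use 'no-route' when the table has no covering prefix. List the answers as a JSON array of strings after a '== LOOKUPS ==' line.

Apply in order:
  add 0.0.0.0/0 -> H3 at depth 0
  add 111.166.0.0/16 -> H2 at depth 16
  Q 111.166.0.6: descend 0110111110100110 ; hops seen [H3,H2] ; pick H2
  add 85.0.0.0/9 -> H3 at depth 9
  Q 85.0.0.11: descend 010101010 ; hops seen [H3,H3] ; pick H3
  Q 111.166.58.41: descend 0110111110100110 ; hops seen [H3,H2] ; pick H2
  add 246.187.166.0/24 -> H0 at depth 24
  Q 246.187.166.31: descend 111101101011101110100110 ; hops seen [H3,H0] ; pick H0
  add 111.166.216.0/21 -> H2 at depth 21
  Q 111.166.216.6: descend 011011111010011011011 ; hops seen [H3,H2,H2] ; pick H2
  Q 246.187.166.0: descend 111101101011101110100110 ; hops seen [H3,H0] ; pick H0
  - 85.0.0.0/9 clear@9
  Q 71.57.209.126: descend 010 ; hops seen [H3] ; pick H3
  Q 213.196.134.96: descend 11 ; hops seen [H3] ; pick H3
  - 246.187.166.0/24 clear@24
  Q 111.166.216.13: descend 011011111010011011011 ; hops seen [H3,H2,H2] ; pick H2
  Q 111.166.95.189: descend 0110111110100110 ; hops seen [H3,H2] ; pick H2
  - 111.166.216.0/21 clear@21
  add 246.186.0.0/15 -> H1 at depth 15
  Q 246.186.0.169: descend 111101101011101 ; hops seen [H3,H1] ; pick H1
  - 0.0.0.0/0 clear@0
  add 0.0.0.0/0 -> H4 at depth 0
  Q 246.186.0.0: descend 111101101011101 ; hops seen [H4,H1] ; pick H1
  add 0.0.0.0/0 -> H2 at depth 0
  Q 111.166.0.3: descend 0110111110100110 ; hops seen [H2,H2] ; pick H2
  - 0.0.0.0/0 clear@0
  add 111.166.0.0/16 -> H4 at depth 16
  add 85.81.0.0/16 -> H2 at depth 16
  Q 8.47.197.201: descend 0 ; hops seen [∅] ; pick no-route
  add 0.0.0.0/0 -> H4 at depth 0
  Q 246.186.0.13: descend 111101101011101 ; hops seen [H4,H1] ; pick H1
  Q 107.45.172.77: descend 01101 ; hops seen [H4] ; pick H4
  add 111.166.0.0/16 -> H4 at depth 16
  - 246.186.0.0/15 clear@15
  Q 85.81.9.196: descend 0101010101010001 ; hops seen [H4,H2] ; pick H2
  add 85.81.149.136/29 -> H0 at depth 29
  Q 111.166.5.97: descend 0110111110100110 ; hops seen [H4,H4] ; pick H4

== LOOKUPS ==
["H2","H3","H2","H0","H2","H0","H3","H3","H2","H2","H1","H1","H2","no-route","H1","H4","H2","H4"]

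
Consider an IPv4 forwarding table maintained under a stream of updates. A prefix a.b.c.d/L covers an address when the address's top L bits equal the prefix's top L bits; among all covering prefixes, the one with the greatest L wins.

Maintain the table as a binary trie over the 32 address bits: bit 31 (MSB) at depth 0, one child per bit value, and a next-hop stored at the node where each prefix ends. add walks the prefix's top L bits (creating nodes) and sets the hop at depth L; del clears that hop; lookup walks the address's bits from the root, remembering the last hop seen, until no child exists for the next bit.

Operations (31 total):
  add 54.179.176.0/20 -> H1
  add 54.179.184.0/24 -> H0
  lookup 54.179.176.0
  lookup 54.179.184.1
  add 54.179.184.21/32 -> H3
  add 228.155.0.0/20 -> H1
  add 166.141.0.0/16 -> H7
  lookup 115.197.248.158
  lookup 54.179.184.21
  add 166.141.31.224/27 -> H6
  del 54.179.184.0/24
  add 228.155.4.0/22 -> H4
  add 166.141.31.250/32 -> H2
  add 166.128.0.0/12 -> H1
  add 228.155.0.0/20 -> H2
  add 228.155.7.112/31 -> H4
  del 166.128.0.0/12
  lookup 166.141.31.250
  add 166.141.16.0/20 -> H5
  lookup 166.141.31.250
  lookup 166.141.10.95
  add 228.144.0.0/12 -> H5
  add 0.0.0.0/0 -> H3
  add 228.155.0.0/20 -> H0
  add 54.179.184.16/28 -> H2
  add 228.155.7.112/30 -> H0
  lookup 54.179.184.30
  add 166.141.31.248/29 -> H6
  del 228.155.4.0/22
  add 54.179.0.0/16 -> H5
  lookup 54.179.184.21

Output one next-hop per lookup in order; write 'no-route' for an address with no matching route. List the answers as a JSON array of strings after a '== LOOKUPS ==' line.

Trace:
  add 54.179.176.0/20 -> H1 at depth 20
  add 54.179.184.0/24 -> H0 at depth 24
  Q 54.179.176.0: descend 00110110101100111011 ; hops seen [H1] ; pick H1
  Q 54.179.184.1: descend 001101101011001110111000 ; hops seen [H1,H0] ; pick H0
  add 54.179.184.21/32 -> H3 at depth 32
  add 228.155.0.0/20 -> H1 at depth 20
  add 166.141.0.0/16 -> H7 at depth 16
  Q 115.197.248.158: descend 0 ; hops seen [∅] ; pick no-route
  Q 54.179.184.21: descend 00110110101100111011100000010101 ; hops seen [H1,H0,H3] ; pick H3
  add 166.141.31.224/27 -> H6 at depth 27
  del 54.179.184.0/24 (clear depth 24)
  add 228.155.4.0/22 -> H4 at depth 22
  add 166.141.31.250/32 -> H2 at depth 32
  add 166.128.0.0/12 -> H1 at depth 12
  add 228.155.0.0/20 -> H2 at depth 20
  add 228.155.7.112/31 -> H4 at depth 31
  del 166.128.0.0/12 (clear depth 12)
  Q 166.141.31.250: descend 10100110100011010001111111111010 ; hops seen [H7,H6,H2] ; pick H2
  add 166.141.16.0/20 -> H5 at depth 20
  Q 166.141.31.250: descend 10100110100011010001111111111010 ; hops seen [H7,H5,H6,H2] ; pick H2
  Q 166.141.10.95: descend 1010011010001101000 ; hops seen [H7] ; pick H7
  add 228.144.0.0/12 -> H5 at depth 12
  add 0.0.0.0/0 -> H3 at depth 0
  add 228.155.0.0/20 -> H0 at depth 20
  add 54.179.184.16/28 -> H2 at depth 28
  add 228.155.7.112/30 -> H0 at depth 30
  Q 54.179.184.30: descend 0011011010110011101110000001 ; hops seen [H3,H1,H2] ; pick H2
  add 166.141.31.248/29 -> H6 at depth 29
  del 228.155.4.0/22 (clear depth 22)
  add 54.179.0.0/16 -> H5 at depth 16
  Q 54.179.184.21: descend 00110110101100111011100000010101 ; hops seen [H3,H5,H1,H2,H3] ; pick H3

== LOOKUPS ==
["H1","H0","no-route","H3","H2","H2","H7","H2","H3"]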